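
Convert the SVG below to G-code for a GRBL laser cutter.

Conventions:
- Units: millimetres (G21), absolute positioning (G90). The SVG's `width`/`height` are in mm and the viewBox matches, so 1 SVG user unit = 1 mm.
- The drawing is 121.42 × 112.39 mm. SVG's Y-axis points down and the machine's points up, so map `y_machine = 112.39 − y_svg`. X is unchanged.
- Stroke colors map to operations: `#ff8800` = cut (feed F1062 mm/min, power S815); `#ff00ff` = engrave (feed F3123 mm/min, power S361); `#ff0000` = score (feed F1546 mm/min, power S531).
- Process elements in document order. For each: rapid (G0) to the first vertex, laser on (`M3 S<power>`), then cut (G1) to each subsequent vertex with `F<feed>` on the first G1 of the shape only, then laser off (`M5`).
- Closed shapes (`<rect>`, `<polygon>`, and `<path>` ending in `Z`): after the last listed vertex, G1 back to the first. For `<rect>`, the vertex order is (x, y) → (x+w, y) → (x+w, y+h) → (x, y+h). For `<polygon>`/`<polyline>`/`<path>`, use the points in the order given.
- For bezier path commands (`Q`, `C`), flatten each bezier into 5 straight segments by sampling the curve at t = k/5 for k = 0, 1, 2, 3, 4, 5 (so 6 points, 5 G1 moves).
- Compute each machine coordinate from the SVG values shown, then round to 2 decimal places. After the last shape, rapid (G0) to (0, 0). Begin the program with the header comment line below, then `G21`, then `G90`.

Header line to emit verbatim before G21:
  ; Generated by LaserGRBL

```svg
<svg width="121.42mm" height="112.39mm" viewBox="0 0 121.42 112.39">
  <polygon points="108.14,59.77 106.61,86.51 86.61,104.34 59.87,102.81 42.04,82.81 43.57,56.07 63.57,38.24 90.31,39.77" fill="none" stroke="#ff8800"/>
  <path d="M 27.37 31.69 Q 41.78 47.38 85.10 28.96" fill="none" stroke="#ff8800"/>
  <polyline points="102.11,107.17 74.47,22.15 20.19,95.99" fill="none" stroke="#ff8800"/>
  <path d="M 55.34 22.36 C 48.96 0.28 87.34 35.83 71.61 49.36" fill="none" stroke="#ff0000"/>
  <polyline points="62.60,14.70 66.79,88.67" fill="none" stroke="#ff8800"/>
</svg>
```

; Generated by LaserGRBL
G21
G90
G0 X108.14 Y52.62
M3 S815
G1 X106.61 Y25.88 F1062
G1 X86.61 Y8.05
G1 X59.87 Y9.58
G1 X42.04 Y29.58
G1 X43.57 Y56.32
G1 X63.57 Y74.15
G1 X90.31 Y72.62
G1 X108.14 Y52.62
M5
G0 X27.37 Y80.70
M3 S815
G1 X34.29 Y75.79 F1062
G1 X43.52 Y73.61
G1 X55.07 Y74.15
G1 X68.93 Y77.43
G1 X85.10 Y83.43
M5
G0 X102.11 Y5.22
M3 S815
G1 X74.47 Y90.24 F1062
G1 X20.19 Y16.40
M5
G0 X55.34 Y90.03
M3 S531
G1 X56.09 Y97.00 F1546
G1 X62.84 Y93.96
G1 X70.84 Y84.74
G1 X75.35 Y73.15
G1 X71.61 Y63.03
M5
G0 X62.60 Y97.69
M3 S815
G1 X66.79 Y23.72 F1062
M5
G0 X0.00 Y0.00

1 u = 1 mm; y_m = 112.39 − y.

[1] `<polygon>` regular polygon, #ff8800→cut S815 F1062: (108.14,52.62) → (106.61,25.88) → (86.61,8.05) → (59.87,9.58) → (42.04,29.58) → (43.57,56.32) → (63.57,74.15) → (90.31,72.62) → (108.14,52.62) (closed)

[2] `<path>` quadratic bezier, #ff8800→cut S815 F1062: (27.37,80.70) → (34.29,75.79) → (43.52,73.61) → (55.07,74.15) → (68.93,77.43) → (85.10,83.43)

[3] `<polyline>` open polyline, #ff8800→cut S815 F1062: (102.11,5.22) → (74.47,90.24) → (20.19,16.40)

[4] `<path>` cubic bezier, #ff0000→score S531 F1546: (55.34,90.03) → (56.09,97.00) → (62.84,93.96) → (70.84,84.74) → (75.35,73.15) → (71.61,63.03)

[5] `<polyline>` line segment, #ff8800→cut S815 F1062: (62.60,97.69) → (66.79,23.72)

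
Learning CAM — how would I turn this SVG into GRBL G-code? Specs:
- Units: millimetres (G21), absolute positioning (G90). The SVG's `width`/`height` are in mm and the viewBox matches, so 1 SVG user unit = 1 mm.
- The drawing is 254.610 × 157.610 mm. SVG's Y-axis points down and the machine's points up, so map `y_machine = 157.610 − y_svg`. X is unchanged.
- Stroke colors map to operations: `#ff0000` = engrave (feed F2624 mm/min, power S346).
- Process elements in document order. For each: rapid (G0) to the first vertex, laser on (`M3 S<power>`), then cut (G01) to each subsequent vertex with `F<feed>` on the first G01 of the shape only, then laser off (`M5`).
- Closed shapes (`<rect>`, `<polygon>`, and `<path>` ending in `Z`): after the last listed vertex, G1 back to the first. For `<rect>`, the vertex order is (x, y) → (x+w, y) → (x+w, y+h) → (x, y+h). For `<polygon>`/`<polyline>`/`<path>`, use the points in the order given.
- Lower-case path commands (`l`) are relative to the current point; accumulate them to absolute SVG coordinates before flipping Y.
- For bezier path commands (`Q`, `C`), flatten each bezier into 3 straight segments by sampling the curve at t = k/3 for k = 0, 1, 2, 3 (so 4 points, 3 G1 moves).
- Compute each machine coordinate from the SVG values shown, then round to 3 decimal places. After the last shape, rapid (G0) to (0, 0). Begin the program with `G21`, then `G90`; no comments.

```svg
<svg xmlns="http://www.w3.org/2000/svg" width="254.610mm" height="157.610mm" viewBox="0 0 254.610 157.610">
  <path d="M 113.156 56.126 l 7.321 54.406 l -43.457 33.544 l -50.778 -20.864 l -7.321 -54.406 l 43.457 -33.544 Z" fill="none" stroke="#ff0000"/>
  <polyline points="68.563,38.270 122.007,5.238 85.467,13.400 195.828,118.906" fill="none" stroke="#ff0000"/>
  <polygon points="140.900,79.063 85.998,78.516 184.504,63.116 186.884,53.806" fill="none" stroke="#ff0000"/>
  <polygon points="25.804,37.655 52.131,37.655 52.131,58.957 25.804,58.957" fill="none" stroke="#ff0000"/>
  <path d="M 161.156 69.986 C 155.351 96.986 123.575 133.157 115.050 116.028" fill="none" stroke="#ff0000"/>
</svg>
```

1 u = 1 mm; y_m = 157.610 − y.

[1] `<path>` regular polygon, #ff0000→engrave S346 F2624: (113.156,101.484) → (120.477,47.078) → (77.020,13.534) → (26.242,34.398) → (18.921,88.804) → (62.378,122.348) → (113.156,101.484) (closed)

[2] `<polyline>` open polyline, #ff0000→engrave S346 F2624: (68.563,119.340) → (122.007,152.372) → (85.467,144.210) → (195.828,38.704)

[3] `<polygon>` closed polygon, #ff0000→engrave S346 F2624: (140.900,78.547) → (85.998,79.094) → (184.504,94.494) → (186.884,103.804) → (140.900,78.547) (closed)

[4] `<polygon>` rectangle, #ff0000→engrave S346 F2624: (25.804,119.955) → (52.131,119.955) → (52.131,98.653) → (25.804,98.653) → (25.804,119.955) (closed)

[5] `<path>` cubic bezier, #ff0000→engrave S346 F2624: (161.156,87.624) → (148.517,59.881) → (129.502,39.906) → (115.050,41.582)

G21
G90
G0 X113.156 Y101.484
M3 S346
G01 X120.477 Y47.078 F2624
G01 X77.020 Y13.534
G01 X26.242 Y34.398
G01 X18.921 Y88.804
G01 X62.378 Y122.348
G01 X113.156 Y101.484
M5
G0 X68.563 Y119.340
M3 S346
G01 X122.007 Y152.372 F2624
G01 X85.467 Y144.210
G01 X195.828 Y38.704
M5
G0 X140.900 Y78.547
M3 S346
G01 X85.998 Y79.094 F2624
G01 X184.504 Y94.494
G01 X186.884 Y103.804
G01 X140.900 Y78.547
M5
G0 X25.804 Y119.955
M3 S346
G01 X52.131 Y119.955 F2624
G01 X52.131 Y98.653
G01 X25.804 Y98.653
G01 X25.804 Y119.955
M5
G0 X161.156 Y87.624
M3 S346
G01 X148.517 Y59.881 F2624
G01 X129.502 Y39.906
G01 X115.050 Y41.582
M5
G0 X0.000 Y0.000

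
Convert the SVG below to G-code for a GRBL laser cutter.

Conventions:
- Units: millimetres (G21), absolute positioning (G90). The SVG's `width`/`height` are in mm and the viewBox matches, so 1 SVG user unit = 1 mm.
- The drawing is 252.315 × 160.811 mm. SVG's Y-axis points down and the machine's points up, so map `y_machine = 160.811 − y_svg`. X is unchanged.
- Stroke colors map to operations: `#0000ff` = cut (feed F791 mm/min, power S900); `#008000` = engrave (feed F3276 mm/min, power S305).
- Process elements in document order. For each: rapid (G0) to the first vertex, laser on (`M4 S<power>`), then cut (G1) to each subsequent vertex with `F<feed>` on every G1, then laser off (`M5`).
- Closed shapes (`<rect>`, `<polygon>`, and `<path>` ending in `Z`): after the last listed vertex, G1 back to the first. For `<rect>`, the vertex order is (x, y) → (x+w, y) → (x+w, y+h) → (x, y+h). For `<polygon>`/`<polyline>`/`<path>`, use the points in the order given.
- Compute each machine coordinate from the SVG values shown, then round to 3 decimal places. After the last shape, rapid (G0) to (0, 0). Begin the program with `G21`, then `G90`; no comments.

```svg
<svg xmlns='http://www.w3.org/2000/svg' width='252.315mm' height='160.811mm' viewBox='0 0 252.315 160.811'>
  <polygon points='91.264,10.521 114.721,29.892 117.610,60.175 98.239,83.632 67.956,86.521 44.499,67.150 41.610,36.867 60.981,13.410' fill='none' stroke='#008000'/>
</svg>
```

viewBox `0 0 252.315 160.811` with mm width/height → 1 unit = 1 mm. Flip: y_m = 160.811 − y_svg.

**Shape 1** — `<polygon>` regular polygon, stroke `#008000` → engrave (S305, F3276). Machine vertices: (91.264,150.290) → (114.721,130.919) → (117.610,100.636) → (98.239,77.179) → (67.956,74.290) → (44.499,93.661) → (41.610,123.944) → (60.981,147.401) → (91.264,150.290). Closed: final G1 returns to the first vertex.

G21
G90
G0 X91.264 Y150.290
M4 S305
G1 X114.721 Y130.919 F3276
G1 X117.610 Y100.636 F3276
G1 X98.239 Y77.179 F3276
G1 X67.956 Y74.290 F3276
G1 X44.499 Y93.661 F3276
G1 X41.610 Y123.944 F3276
G1 X60.981 Y147.401 F3276
G1 X91.264 Y150.290 F3276
M5
G0 X0.000 Y0.000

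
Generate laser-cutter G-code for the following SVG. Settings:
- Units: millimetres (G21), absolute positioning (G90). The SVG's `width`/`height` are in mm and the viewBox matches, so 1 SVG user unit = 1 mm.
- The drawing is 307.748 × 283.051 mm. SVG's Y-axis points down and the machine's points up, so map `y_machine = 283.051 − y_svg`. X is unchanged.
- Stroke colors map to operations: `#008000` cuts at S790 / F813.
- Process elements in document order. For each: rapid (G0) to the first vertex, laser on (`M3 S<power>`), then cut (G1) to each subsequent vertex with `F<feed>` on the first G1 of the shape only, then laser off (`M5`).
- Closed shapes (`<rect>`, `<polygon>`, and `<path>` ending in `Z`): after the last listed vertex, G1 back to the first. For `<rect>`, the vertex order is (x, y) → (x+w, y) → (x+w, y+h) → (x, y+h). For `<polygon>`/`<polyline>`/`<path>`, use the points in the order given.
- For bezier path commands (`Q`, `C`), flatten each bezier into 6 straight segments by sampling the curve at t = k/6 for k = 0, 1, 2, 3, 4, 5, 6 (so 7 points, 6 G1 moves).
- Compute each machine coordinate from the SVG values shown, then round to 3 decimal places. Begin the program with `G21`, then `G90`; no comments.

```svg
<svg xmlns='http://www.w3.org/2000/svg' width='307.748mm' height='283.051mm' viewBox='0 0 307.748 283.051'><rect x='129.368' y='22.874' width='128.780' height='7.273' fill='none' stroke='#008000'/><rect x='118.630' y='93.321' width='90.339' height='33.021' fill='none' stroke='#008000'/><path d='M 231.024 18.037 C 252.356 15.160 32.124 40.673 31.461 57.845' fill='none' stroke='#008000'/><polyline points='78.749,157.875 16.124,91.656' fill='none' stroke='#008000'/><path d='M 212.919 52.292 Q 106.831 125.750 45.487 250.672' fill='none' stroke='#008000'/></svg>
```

Since the viewBox matches the mm dimensions, user units are millimetres directly. The only transform is the Y-flip y_m = 283.051 − y_svg.

Shape 1 is a rectangle drawn with `<rect>`. Its stroke #008000 means cut at S790, F813. After flipping Y the toolpath is (129.368,260.177) → (258.148,260.177) → (258.148,252.904) → (129.368,252.904) → (129.368,260.177), returning to the start.

Shape 2 is a rectangle drawn with `<rect>`. Its stroke #008000 means cut at S790, F813. After flipping Y the toolpath is (118.630,189.730) → (208.969,189.730) → (208.969,156.709) → (118.630,156.709) → (118.630,189.730), returning to the start.

Shape 3 is a cubic bezier drawn with `<path>`. Its stroke #008000 means cut at S790, F813. After flipping Y the toolpath is (231.024,265.014) → (223.695,264.257) → (188.914,259.788) → (139.491,252.628) → (88.235,243.798) → (47.955,234.317) → (31.461,225.206).

Shape 4 is a line segment drawn with `<polyline>`. Its stroke #008000 means cut at S790, F813. After flipping Y the toolpath is (78.749,125.176) → (16.124,191.395).

Shape 5 is a quadratic bezier drawn with `<path>`. Its stroke #008000 means cut at S790, F813. After flipping Y the toolpath is (212.919,230.759) → (178.799,204.843) → (147.165,176.069) → (118.017,144.435) → (91.355,109.942) → (67.178,72.590) → (45.487,32.379).

G21
G90
G0 X129.368 Y260.177
M3 S790
G1 X258.148 Y260.177 F813
G1 X258.148 Y252.904
G1 X129.368 Y252.904
G1 X129.368 Y260.177
M5
G0 X118.630 Y189.730
M3 S790
G1 X208.969 Y189.730 F813
G1 X208.969 Y156.709
G1 X118.630 Y156.709
G1 X118.630 Y189.730
M5
G0 X231.024 Y265.014
M3 S790
G1 X223.695 Y264.257 F813
G1 X188.914 Y259.788
G1 X139.491 Y252.628
G1 X88.235 Y243.798
G1 X47.955 Y234.317
G1 X31.461 Y225.206
M5
G0 X78.749 Y125.176
M3 S790
G1 X16.124 Y191.395 F813
M5
G0 X212.919 Y230.759
M3 S790
G1 X178.799 Y204.843 F813
G1 X147.165 Y176.069
G1 X118.017 Y144.435
G1 X91.355 Y109.942
G1 X67.178 Y72.590
G1 X45.487 Y32.379
M5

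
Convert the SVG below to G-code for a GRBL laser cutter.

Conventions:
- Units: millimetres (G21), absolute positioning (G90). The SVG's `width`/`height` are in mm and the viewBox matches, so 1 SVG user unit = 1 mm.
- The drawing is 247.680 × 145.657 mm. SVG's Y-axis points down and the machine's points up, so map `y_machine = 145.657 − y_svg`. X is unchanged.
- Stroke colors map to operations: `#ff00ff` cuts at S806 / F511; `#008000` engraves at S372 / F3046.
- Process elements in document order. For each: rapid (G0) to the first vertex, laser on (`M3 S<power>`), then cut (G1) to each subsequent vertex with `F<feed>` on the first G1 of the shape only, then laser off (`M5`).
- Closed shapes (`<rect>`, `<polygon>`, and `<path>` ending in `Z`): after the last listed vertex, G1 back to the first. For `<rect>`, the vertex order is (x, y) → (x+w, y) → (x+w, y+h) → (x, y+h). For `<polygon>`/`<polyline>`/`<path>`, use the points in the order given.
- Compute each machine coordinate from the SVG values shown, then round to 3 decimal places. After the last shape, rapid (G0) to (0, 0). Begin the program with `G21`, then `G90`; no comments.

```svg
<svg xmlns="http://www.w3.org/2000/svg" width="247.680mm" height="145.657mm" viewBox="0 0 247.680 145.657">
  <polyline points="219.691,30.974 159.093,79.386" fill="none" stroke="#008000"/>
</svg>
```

viewBox `0 0 247.680 145.657` with mm width/height → 1 unit = 1 mm. Flip: y_m = 145.657 − y_svg.

**Shape 1** — `<polyline>` line segment, stroke `#008000` → engrave (S372, F3046). Machine vertices: (219.691,114.683) → (159.093,66.271). Open path.

G21
G90
G0 X219.691 Y114.683
M3 S372
G1 X159.093 Y66.271 F3046
M5
G0 X0.000 Y0.000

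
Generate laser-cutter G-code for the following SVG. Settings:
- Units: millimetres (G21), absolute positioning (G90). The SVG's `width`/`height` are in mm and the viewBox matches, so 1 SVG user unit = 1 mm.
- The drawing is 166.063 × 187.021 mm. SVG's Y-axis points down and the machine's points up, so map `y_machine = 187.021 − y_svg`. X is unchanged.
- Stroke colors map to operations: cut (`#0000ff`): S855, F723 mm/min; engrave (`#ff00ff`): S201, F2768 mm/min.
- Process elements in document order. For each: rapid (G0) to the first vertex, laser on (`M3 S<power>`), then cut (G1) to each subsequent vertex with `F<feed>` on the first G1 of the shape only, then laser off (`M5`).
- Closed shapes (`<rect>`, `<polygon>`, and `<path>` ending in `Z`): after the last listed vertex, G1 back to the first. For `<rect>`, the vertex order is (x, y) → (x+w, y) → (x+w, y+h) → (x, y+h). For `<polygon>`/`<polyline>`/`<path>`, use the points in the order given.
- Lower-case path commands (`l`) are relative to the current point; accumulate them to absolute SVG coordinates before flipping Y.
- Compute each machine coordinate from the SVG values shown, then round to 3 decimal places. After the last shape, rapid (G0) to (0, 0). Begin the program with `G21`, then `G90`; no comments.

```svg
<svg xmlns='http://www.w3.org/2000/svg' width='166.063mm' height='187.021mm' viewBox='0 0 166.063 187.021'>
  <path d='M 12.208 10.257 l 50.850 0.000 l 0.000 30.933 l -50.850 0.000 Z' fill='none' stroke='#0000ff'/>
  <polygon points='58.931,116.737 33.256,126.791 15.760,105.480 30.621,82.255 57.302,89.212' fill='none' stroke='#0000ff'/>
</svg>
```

G21
G90
G0 X12.208 Y176.764
M3 S855
G1 X63.058 Y176.764 F723
G1 X63.058 Y145.831
G1 X12.208 Y145.831
G1 X12.208 Y176.764
M5
G0 X58.931 Y70.284
M3 S855
G1 X33.256 Y60.230 F723
G1 X15.760 Y81.541
G1 X30.621 Y104.766
G1 X57.302 Y97.809
G1 X58.931 Y70.284
M5
G0 X0.000 Y0.000

1 u = 1 mm; y_m = 187.021 − y.

[1] `<path>` rectangle, #0000ff→cut S855 F723: (12.208,176.764) → (63.058,176.764) → (63.058,145.831) → (12.208,145.831) → (12.208,176.764) (closed)

[2] `<polygon>` regular polygon, #0000ff→cut S855 F723: (58.931,70.284) → (33.256,60.230) → (15.760,81.541) → (30.621,104.766) → (57.302,97.809) → (58.931,70.284) (closed)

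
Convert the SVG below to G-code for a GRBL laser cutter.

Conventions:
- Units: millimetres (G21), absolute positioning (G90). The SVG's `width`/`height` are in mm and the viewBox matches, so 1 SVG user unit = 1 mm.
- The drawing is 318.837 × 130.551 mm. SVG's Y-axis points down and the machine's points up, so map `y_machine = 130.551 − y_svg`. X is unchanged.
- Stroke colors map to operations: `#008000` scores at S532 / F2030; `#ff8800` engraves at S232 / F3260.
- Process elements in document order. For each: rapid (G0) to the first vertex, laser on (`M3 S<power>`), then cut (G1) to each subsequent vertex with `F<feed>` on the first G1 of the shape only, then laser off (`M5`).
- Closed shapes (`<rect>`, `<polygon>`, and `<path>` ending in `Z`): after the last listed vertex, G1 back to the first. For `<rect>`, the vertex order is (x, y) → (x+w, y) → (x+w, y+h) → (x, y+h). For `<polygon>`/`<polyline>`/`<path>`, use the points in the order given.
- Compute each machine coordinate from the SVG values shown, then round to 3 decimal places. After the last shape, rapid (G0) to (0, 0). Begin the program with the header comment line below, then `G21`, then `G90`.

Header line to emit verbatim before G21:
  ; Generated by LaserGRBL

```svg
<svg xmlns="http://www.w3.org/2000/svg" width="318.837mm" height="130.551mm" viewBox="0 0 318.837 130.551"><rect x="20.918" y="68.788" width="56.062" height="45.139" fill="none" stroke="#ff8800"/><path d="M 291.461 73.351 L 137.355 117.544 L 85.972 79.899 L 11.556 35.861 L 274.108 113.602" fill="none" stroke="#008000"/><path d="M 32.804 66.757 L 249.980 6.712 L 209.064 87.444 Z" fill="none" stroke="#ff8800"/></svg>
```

; Generated by LaserGRBL
G21
G90
G0 X20.918 Y61.763
M3 S232
G1 X76.980 Y61.763 F3260
G1 X76.980 Y16.624
G1 X20.918 Y16.624
G1 X20.918 Y61.763
M5
G0 X291.461 Y57.200
M3 S532
G1 X137.355 Y13.007 F2030
G1 X85.972 Y50.652
G1 X11.556 Y94.690
G1 X274.108 Y16.949
M5
G0 X32.804 Y63.794
M3 S232
G1 X249.980 Y123.839 F3260
G1 X209.064 Y43.107
G1 X32.804 Y63.794
M5
G0 X0.000 Y0.000

1 u = 1 mm; y_m = 130.551 − y.

[1] `<rect>` rectangle, #ff8800→engrave S232 F3260: (20.918,61.763) → (76.980,61.763) → (76.980,16.624) → (20.918,16.624) → (20.918,61.763) (closed)

[2] `<path>` open polyline, #008000→score S532 F2030: (291.461,57.200) → (137.355,13.007) → (85.972,50.652) → (11.556,94.690) → (274.108,16.949)

[3] `<path>` closed polygon, #ff8800→engrave S232 F3260: (32.804,63.794) → (249.980,123.839) → (209.064,43.107) → (32.804,63.794) (closed)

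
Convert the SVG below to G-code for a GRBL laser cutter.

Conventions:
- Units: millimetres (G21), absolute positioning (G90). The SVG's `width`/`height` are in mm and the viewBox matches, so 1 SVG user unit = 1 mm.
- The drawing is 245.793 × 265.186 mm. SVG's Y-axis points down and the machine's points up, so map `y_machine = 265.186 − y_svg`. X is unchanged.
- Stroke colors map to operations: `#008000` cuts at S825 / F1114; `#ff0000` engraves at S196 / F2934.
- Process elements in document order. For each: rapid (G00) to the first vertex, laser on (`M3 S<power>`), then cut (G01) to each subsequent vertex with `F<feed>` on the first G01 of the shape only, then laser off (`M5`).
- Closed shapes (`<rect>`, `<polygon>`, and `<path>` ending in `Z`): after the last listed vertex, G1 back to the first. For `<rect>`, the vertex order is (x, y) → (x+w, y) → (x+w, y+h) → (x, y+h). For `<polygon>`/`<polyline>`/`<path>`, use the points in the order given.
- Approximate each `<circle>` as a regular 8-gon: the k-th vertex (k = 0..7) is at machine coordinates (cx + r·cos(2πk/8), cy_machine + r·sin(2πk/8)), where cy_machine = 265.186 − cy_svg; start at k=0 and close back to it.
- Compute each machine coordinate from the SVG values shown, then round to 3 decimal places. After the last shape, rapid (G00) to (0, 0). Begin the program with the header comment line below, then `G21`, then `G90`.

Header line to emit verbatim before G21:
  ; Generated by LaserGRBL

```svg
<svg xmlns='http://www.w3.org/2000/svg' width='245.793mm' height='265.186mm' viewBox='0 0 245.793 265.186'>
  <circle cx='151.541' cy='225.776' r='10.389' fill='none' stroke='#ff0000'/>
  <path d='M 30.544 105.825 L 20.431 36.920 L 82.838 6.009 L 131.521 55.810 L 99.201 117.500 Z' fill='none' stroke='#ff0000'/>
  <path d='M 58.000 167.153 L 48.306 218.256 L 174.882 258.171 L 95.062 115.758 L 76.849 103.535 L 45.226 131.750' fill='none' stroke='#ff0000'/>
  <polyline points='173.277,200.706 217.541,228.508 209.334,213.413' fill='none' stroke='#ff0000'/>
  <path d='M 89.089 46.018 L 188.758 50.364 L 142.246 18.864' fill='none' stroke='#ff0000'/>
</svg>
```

Since the viewBox matches the mm dimensions, user units are millimetres directly. The only transform is the Y-flip y_m = 265.186 − y_svg.

Shape 1 is a circle drawn with `<circle>`. Its stroke #ff0000 means engrave at S196, F2934. After flipping Y the toolpath is (161.930,39.410) → (158.887,46.756) → (151.541,49.799) → (144.195,46.756) → (141.152,39.410) → (144.195,32.064) → (151.541,29.021) → (158.887,32.064) → (161.930,39.410), returning to the start.

Shape 2 is a regular polygon drawn with `<path>`. Its stroke #ff0000 means engrave at S196, F2934. After flipping Y the toolpath is (30.544,159.361) → (20.431,228.266) → (82.838,259.177) → (131.521,209.376) → (99.201,147.686) → (30.544,159.361), returning to the start.

Shape 3 is a open polyline drawn with `<path>`. Its stroke #ff0000 means engrave at S196, F2934. After flipping Y the toolpath is (58.000,98.033) → (48.306,46.930) → (174.882,7.015) → (95.062,149.428) → (76.849,161.651) → (45.226,133.436).

Shape 4 is a open polyline drawn with `<polyline>`. Its stroke #ff0000 means engrave at S196, F2934. After flipping Y the toolpath is (173.277,64.480) → (217.541,36.678) → (209.334,51.773).

Shape 5 is a open polyline drawn with `<path>`. Its stroke #ff0000 means engrave at S196, F2934. After flipping Y the toolpath is (89.089,219.168) → (188.758,214.822) → (142.246,246.322).

; Generated by LaserGRBL
G21
G90
G00 X161.930 Y39.410
M3 S196
G01 X158.887 Y46.756 F2934
G01 X151.541 Y49.799
G01 X144.195 Y46.756
G01 X141.152 Y39.410
G01 X144.195 Y32.064
G01 X151.541 Y29.021
G01 X158.887 Y32.064
G01 X161.930 Y39.410
M5
G00 X30.544 Y159.361
M3 S196
G01 X20.431 Y228.266 F2934
G01 X82.838 Y259.177
G01 X131.521 Y209.376
G01 X99.201 Y147.686
G01 X30.544 Y159.361
M5
G00 X58.000 Y98.033
M3 S196
G01 X48.306 Y46.930 F2934
G01 X174.882 Y7.015
G01 X95.062 Y149.428
G01 X76.849 Y161.651
G01 X45.226 Y133.436
M5
G00 X173.277 Y64.480
M3 S196
G01 X217.541 Y36.678 F2934
G01 X209.334 Y51.773
M5
G00 X89.089 Y219.168
M3 S196
G01 X188.758 Y214.822 F2934
G01 X142.246 Y246.322
M5
G00 X0.000 Y0.000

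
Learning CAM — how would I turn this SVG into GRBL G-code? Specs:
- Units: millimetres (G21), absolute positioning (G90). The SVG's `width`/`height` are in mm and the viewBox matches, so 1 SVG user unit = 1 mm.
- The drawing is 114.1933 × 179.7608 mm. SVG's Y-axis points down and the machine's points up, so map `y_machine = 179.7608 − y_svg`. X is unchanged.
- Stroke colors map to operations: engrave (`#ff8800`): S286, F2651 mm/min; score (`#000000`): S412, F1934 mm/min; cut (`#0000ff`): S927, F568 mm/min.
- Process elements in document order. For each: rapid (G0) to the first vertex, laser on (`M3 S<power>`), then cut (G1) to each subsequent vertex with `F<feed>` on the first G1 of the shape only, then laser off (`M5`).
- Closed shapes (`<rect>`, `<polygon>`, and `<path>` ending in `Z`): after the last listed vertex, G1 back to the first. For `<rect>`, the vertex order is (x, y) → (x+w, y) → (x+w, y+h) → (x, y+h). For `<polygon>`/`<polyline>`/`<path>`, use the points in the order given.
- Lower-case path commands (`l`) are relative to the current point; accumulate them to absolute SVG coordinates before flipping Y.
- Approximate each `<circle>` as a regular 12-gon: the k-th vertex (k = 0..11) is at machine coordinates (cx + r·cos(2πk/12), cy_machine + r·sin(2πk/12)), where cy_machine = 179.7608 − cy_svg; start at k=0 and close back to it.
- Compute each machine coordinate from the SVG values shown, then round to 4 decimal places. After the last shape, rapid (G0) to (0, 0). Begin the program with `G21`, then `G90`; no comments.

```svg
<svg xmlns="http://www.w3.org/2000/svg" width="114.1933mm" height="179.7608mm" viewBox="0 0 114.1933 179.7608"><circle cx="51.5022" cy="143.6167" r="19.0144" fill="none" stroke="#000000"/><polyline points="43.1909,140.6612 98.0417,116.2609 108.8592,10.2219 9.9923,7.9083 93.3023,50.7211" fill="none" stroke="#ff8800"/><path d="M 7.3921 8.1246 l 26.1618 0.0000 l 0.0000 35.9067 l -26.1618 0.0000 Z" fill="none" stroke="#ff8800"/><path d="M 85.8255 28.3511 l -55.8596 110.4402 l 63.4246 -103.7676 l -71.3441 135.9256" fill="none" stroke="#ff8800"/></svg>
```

viewBox `0 0 114.1933 179.7608` with mm width/height → 1 unit = 1 mm. Flip: y_m = 179.7608 − y_svg.

**Shape 1** — `<circle>` circle, stroke `#000000` → score (S412, F1934). Machine vertices: (70.5166,36.1441) → (67.9692,45.6513) → (61.0094,52.6111) → (51.5022,55.1585) → (41.9950,52.6111) → (35.0352,45.6513) → (32.4878,36.1441) → (35.0352,26.6369) → (41.9950,19.6771) → (51.5022,17.1297) → (61.0094,19.6771) → (67.9692,26.6369) → (70.5166,36.1441). Closed: final G1 returns to the first vertex.

**Shape 2** — `<polyline>` open polyline, stroke `#ff8800` → engrave (S286, F2651). Machine vertices: (43.1909,39.0996) → (98.0417,63.4999) → (108.8592,169.5389) → (9.9923,171.8525) → (93.3023,129.0397). Open path.

**Shape 3** — `<path>` rectangle, stroke `#ff8800` → engrave (S286, F2651). Machine vertices: (7.3921,171.6362) → (33.5539,171.6362) → (33.5539,135.7295) → (7.3921,135.7295) → (7.3921,171.6362). Closed: final G1 returns to the first vertex.

**Shape 4** — `<path>` open polyline, stroke `#ff8800` → engrave (S286, F2651). Machine vertices: (85.8255,151.4097) → (29.9659,40.9695) → (93.3905,144.7371) → (22.0464,8.8115). Open path.

G21
G90
G0 X70.5166 Y36.1441
M3 S412
G1 X67.9692 Y45.6513 F1934
G1 X61.0094 Y52.6111
G1 X51.5022 Y55.1585
G1 X41.9950 Y52.6111
G1 X35.0352 Y45.6513
G1 X32.4878 Y36.1441
G1 X35.0352 Y26.6369
G1 X41.9950 Y19.6771
G1 X51.5022 Y17.1297
G1 X61.0094 Y19.6771
G1 X67.9692 Y26.6369
G1 X70.5166 Y36.1441
M5
G0 X43.1909 Y39.0996
M3 S286
G1 X98.0417 Y63.4999 F2651
G1 X108.8592 Y169.5389
G1 X9.9923 Y171.8525
G1 X93.3023 Y129.0397
M5
G0 X7.3921 Y171.6362
M3 S286
G1 X33.5539 Y171.6362 F2651
G1 X33.5539 Y135.7295
G1 X7.3921 Y135.7295
G1 X7.3921 Y171.6362
M5
G0 X85.8255 Y151.4097
M3 S286
G1 X29.9659 Y40.9695 F2651
G1 X93.3905 Y144.7371
G1 X22.0464 Y8.8115
M5
G0 X0.0000 Y0.0000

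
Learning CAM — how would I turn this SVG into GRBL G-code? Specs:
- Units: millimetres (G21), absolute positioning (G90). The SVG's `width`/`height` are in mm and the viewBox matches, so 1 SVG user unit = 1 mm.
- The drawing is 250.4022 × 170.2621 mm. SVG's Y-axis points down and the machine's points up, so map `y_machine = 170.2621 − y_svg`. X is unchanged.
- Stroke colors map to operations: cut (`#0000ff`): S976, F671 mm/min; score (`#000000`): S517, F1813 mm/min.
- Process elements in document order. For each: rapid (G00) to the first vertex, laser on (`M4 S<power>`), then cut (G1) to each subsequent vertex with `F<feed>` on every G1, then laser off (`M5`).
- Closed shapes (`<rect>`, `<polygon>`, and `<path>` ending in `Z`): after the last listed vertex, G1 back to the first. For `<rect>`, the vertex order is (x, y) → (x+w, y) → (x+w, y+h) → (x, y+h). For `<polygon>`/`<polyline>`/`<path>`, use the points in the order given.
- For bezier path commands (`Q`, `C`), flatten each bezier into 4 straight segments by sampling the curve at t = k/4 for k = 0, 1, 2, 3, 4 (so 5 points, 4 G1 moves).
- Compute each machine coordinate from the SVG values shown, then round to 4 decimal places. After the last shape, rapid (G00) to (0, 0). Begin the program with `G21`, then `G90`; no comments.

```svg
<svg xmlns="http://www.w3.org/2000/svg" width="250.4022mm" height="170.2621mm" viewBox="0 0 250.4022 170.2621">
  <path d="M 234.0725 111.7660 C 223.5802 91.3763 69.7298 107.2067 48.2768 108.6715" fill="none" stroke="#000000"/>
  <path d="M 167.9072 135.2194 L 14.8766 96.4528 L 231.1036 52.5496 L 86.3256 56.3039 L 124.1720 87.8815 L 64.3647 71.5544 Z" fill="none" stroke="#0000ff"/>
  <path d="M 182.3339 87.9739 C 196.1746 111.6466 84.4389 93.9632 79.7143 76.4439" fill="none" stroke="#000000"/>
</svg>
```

G21
G90
G00 X234.0725 Y58.4961
M4 S517
G1 X203.6323 Y67.7875 F1813
G1 X145.2849 Y68.2388 F1813
G1 X84.8824 Y64.5923 F1813
G1 X48.2768 Y61.5906 F1813
M5
G00 X167.9072 Y35.0427
M4 S976
G1 X14.8766 Y73.8093 F671
G1 X231.1036 Y117.7125 F671
G1 X86.3256 Y113.9582 F671
G1 X124.1720 Y82.3806 F671
G1 X64.3647 Y98.7077 F671
G1 X167.9072 Y35.0427 F671
M5
G00 X182.3339 Y82.2882
M4 S517
G1 X172.8030 Y71.6392 F1813
G1 X137.9861 Y72.6062 F1813
G1 X99.6882 Y81.2967 F1813
G1 X79.7143 Y93.8182 F1813
M5
G00 X0.0000 Y0.0000

1 u = 1 mm; y_m = 170.2621 − y.

[1] `<path>` cubic bezier, #000000→score S517 F1813: (234.0725,58.4961) → (203.6323,67.7875) → (145.2849,68.2388) → (84.8824,64.5923) → (48.2768,61.5906)

[2] `<path>` closed polygon, #0000ff→cut S976 F671: (167.9072,35.0427) → (14.8766,73.8093) → (231.1036,117.7125) → (86.3256,113.9582) → (124.1720,82.3806) → (64.3647,98.7077) → (167.9072,35.0427) (closed)

[3] `<path>` cubic bezier, #000000→score S517 F1813: (182.3339,82.2882) → (172.8030,71.6392) → (137.9861,72.6062) → (99.6882,81.2967) → (79.7143,93.8182)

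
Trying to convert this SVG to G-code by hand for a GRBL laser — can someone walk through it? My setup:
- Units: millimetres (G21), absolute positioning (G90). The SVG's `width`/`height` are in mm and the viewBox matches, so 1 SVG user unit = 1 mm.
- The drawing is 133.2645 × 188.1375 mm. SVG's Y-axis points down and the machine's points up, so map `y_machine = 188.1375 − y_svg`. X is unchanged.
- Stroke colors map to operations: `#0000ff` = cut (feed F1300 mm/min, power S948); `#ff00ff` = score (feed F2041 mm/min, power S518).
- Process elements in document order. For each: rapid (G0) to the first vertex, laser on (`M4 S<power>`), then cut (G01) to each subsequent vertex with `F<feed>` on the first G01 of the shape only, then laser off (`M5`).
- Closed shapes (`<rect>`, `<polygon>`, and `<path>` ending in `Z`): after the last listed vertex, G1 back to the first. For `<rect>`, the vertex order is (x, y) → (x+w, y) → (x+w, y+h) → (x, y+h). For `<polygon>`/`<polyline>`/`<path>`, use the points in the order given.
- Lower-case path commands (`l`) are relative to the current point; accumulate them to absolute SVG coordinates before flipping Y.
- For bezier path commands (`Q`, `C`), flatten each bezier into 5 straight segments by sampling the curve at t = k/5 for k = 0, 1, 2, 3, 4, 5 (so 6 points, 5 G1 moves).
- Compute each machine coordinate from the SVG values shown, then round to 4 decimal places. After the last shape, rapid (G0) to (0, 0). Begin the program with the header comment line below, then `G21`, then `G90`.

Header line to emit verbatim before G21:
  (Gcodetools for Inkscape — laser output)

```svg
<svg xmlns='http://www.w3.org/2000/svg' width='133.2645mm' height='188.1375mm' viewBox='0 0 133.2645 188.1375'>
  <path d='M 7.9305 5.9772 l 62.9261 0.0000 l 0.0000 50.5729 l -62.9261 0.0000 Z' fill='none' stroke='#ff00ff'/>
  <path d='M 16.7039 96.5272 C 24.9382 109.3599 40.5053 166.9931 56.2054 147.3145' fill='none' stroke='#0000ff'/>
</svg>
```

1 u = 1 mm; y_m = 188.1375 − y.

[1] `<path>` rectangle, #ff00ff→score S518 F2041: (7.9305,182.1603) → (70.8566,182.1603) → (70.8566,131.5874) → (7.9305,131.5874) → (7.9305,182.1603) (closed)

[2] `<path>` cubic bezier, #0000ff→cut S948 F1300: (16.7039,91.6103) → (22.4668,79.5115) → (29.6440,62.5220) → (37.8899,46.5032) → (46.8589,37.3164) → (56.2054,40.8230)

(Gcodetools for Inkscape — laser output)
G21
G90
G0 X7.9305 Y182.1603
M4 S518
G01 X70.8566 Y182.1603 F2041
G01 X70.8566 Y131.5874
G01 X7.9305 Y131.5874
G01 X7.9305 Y182.1603
M5
G0 X16.7039 Y91.6103
M4 S948
G01 X22.4668 Y79.5115 F1300
G01 X29.6440 Y62.5220
G01 X37.8899 Y46.5032
G01 X46.8589 Y37.3164
G01 X56.2054 Y40.8230
M5
G0 X0.0000 Y0.0000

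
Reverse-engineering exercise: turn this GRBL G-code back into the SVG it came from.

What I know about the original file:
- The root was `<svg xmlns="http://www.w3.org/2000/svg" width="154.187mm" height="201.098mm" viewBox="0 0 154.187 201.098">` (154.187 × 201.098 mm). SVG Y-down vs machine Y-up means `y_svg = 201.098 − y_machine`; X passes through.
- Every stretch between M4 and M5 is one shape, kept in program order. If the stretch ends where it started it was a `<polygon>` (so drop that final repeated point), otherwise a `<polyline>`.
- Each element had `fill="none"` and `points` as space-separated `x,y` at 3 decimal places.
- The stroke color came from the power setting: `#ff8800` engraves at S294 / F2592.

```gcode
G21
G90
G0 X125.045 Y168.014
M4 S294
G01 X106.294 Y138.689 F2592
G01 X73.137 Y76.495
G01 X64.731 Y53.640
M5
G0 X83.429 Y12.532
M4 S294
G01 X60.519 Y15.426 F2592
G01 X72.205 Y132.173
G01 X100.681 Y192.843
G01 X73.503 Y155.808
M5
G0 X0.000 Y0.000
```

<svg xmlns="http://www.w3.org/2000/svg" width="154.187mm" height="201.098mm" viewBox="0 0 154.187 201.098">
  <polyline points="125.045,33.084 106.294,62.409 73.137,124.603 64.731,147.458" fill="none" stroke="#ff8800"/>
  <polyline points="83.429,188.566 60.519,185.672 72.205,68.925 100.681,8.255 73.503,45.290" fill="none" stroke="#ff8800"/>
</svg>

y_svg = 201.098 − y_m. Every run uses S294, so all elements get stroke `#ff8800` (engrave).

[1] open run; points: 125.045,33.084 106.294,62.409 73.137,124.603 64.731,147.458

[2] open run; points: 83.429,188.566 60.519,185.672 72.205,68.925 100.681,8.255 73.503,45.290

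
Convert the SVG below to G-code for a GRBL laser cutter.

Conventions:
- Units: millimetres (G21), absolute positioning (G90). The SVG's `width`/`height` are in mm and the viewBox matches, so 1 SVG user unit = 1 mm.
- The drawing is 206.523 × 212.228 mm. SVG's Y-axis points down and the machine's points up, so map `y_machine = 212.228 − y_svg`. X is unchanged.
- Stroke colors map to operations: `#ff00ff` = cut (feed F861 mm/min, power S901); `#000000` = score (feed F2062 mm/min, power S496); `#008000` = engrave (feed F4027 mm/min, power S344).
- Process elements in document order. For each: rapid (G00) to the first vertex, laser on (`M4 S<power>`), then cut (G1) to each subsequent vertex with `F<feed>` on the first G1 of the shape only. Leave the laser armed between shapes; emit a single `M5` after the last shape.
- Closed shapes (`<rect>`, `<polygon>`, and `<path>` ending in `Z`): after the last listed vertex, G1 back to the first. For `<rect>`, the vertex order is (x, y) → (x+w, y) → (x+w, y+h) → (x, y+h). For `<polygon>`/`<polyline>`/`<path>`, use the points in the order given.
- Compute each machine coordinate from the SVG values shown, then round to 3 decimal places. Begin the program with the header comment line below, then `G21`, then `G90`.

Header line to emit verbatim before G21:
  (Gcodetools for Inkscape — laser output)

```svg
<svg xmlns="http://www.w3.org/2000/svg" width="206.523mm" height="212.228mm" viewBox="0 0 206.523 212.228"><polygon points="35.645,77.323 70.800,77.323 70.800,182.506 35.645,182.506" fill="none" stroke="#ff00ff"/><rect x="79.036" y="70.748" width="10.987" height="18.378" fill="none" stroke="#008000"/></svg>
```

(Gcodetools for Inkscape — laser output)
G21
G90
G00 X35.645 Y134.905
M4 S901
G1 X70.800 Y134.905 F861
G1 X70.800 Y29.722
G1 X35.645 Y29.722
G1 X35.645 Y134.905
G00 X79.036 Y141.480
M4 S344
G1 X90.023 Y141.480 F4027
G1 X90.023 Y123.102
G1 X79.036 Y123.102
G1 X79.036 Y141.480
M5

1 u = 1 mm; y_m = 212.228 − y.

[1] `<polygon>` rectangle, #ff00ff→cut S901 F861: (35.645,134.905) → (70.800,134.905) → (70.800,29.722) → (35.645,29.722) → (35.645,134.905) (closed)

[2] `<rect>` rectangle, #008000→engrave S344 F4027: (79.036,141.480) → (90.023,141.480) → (90.023,123.102) → (79.036,123.102) → (79.036,141.480) (closed)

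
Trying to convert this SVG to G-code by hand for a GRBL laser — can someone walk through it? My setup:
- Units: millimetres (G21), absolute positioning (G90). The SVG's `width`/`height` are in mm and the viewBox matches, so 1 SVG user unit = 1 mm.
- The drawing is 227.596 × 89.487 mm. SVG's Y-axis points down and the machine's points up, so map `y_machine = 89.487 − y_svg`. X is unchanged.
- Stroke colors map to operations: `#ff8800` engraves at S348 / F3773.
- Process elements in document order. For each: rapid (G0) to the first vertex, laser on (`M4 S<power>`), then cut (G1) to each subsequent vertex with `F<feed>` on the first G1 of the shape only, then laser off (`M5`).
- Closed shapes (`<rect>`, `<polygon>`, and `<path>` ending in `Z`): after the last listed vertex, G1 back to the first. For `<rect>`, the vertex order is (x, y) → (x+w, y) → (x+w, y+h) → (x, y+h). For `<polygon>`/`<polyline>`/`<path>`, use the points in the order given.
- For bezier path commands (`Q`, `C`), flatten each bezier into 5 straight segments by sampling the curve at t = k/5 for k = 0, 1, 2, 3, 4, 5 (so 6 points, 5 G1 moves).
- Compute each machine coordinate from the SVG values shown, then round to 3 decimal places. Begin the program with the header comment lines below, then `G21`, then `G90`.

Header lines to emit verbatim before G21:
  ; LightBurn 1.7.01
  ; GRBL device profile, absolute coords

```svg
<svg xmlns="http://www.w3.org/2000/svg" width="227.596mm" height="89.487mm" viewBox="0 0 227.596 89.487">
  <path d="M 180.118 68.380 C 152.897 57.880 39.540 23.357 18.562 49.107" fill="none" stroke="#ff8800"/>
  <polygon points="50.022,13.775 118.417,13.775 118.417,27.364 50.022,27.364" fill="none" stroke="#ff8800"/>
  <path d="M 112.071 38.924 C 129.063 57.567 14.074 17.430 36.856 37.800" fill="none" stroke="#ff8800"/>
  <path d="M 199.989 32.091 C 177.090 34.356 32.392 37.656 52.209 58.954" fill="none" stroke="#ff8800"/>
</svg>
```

Since the viewBox matches the mm dimensions, user units are millimetres directly. The only transform is the Y-flip y_m = 89.487 − y_svg.

Shape 1 is a cubic bezier drawn with `<path>`. Its stroke #ff8800 means engrave at S348, F3773. After flipping Y the toolpath is (180.118,21.107) → (154.877,29.615) → (117.532,39.843) → (76.653,47.744) → (40.806,49.272) → (18.562,40.380).

Shape 2 is a rectangle drawn with `<polygon>`. Its stroke #ff8800 means engrave at S348, F3773. After flipping Y the toolpath is (50.022,75.712) → (118.417,75.712) → (118.417,62.123) → (50.022,62.123) → (50.022,75.712), returning to the start.

Shape 3 is a cubic bezier drawn with `<path>`. Its stroke #ff8800 means engrave at S348, F3773. After flipping Y the toolpath is (112.071,50.563) → (108.586,45.477) → (86.375,48.771) → (58.384,54.722) → (37.561,57.602) → (36.856,51.687).

Shape 4 is a cubic bezier drawn with `<path>`. Its stroke #ff8800 means engrave at S348, F3773. After flipping Y the toolpath is (199.989,57.396) → (173.924,55.777) → (132.371,53.096) → (89.072,48.537) → (57.770,41.288) → (52.209,30.533).

; LightBurn 1.7.01
; GRBL device profile, absolute coords
G21
G90
G0 X180.118 Y21.107
M4 S348
G1 X154.877 Y29.615 F3773
G1 X117.532 Y39.843
G1 X76.653 Y47.744
G1 X40.806 Y49.272
G1 X18.562 Y40.380
M5
G0 X50.022 Y75.712
M4 S348
G1 X118.417 Y75.712 F3773
G1 X118.417 Y62.123
G1 X50.022 Y62.123
G1 X50.022 Y75.712
M5
G0 X112.071 Y50.563
M4 S348
G1 X108.586 Y45.477 F3773
G1 X86.375 Y48.771
G1 X58.384 Y54.722
G1 X37.561 Y57.602
G1 X36.856 Y51.687
M5
G0 X199.989 Y57.396
M4 S348
G1 X173.924 Y55.777 F3773
G1 X132.371 Y53.096
G1 X89.072 Y48.537
G1 X57.770 Y41.288
G1 X52.209 Y30.533
M5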